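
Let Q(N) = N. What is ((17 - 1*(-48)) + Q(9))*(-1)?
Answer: -74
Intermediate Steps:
((17 - 1*(-48)) + Q(9))*(-1) = ((17 - 1*(-48)) + 9)*(-1) = ((17 + 48) + 9)*(-1) = (65 + 9)*(-1) = 74*(-1) = -74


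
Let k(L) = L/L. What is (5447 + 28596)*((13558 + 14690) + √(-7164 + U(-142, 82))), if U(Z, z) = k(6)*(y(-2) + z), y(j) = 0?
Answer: 961646664 + 34043*I*√7082 ≈ 9.6165e+8 + 2.8649e+6*I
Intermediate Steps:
k(L) = 1
U(Z, z) = z (U(Z, z) = 1*(0 + z) = 1*z = z)
(5447 + 28596)*((13558 + 14690) + √(-7164 + U(-142, 82))) = (5447 + 28596)*((13558 + 14690) + √(-7164 + 82)) = 34043*(28248 + √(-7082)) = 34043*(28248 + I*√7082) = 961646664 + 34043*I*√7082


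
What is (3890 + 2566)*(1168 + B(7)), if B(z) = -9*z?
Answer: 7133880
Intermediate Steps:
(3890 + 2566)*(1168 + B(7)) = (3890 + 2566)*(1168 - 9*7) = 6456*(1168 - 63) = 6456*1105 = 7133880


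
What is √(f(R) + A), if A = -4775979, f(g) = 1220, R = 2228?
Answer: I*√4774759 ≈ 2185.1*I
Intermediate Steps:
√(f(R) + A) = √(1220 - 4775979) = √(-4774759) = I*√4774759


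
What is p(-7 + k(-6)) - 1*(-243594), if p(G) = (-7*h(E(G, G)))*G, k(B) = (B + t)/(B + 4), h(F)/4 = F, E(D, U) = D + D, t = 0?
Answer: 242698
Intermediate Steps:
E(D, U) = 2*D
h(F) = 4*F
k(B) = B/(4 + B) (k(B) = (B + 0)/(B + 4) = B/(4 + B))
p(G) = -56*G² (p(G) = (-28*2*G)*G = (-56*G)*G = -56*G²)
p(-7 + k(-6)) - 1*(-243594) = -56*(-7 - 6/(4 - 6))² - 1*(-243594) = -56*(-7 - 6/(-2))² + 243594 = -56*(-7 - 6*(-½))² + 243594 = -56*(-7 + 3)² + 243594 = -56*(-4)² + 243594 = -56*16 + 243594 = -896 + 243594 = 242698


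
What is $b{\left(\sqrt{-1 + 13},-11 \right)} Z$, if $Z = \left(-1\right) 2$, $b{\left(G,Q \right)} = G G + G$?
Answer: $-24 - 4 \sqrt{3} \approx -30.928$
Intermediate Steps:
$b{\left(G,Q \right)} = G + G^{2}$ ($b{\left(G,Q \right)} = G^{2} + G = G + G^{2}$)
$Z = -2$
$b{\left(\sqrt{-1 + 13},-11 \right)} Z = \sqrt{-1 + 13} \left(1 + \sqrt{-1 + 13}\right) \left(-2\right) = \sqrt{12} \left(1 + \sqrt{12}\right) \left(-2\right) = 2 \sqrt{3} \left(1 + 2 \sqrt{3}\right) \left(-2\right) = - 4 \sqrt{3} \left(1 + 2 \sqrt{3}\right)$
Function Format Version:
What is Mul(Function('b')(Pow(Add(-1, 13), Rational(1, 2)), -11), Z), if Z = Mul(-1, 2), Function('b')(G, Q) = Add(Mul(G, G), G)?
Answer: Add(-24, Mul(-4, Pow(3, Rational(1, 2)))) ≈ -30.928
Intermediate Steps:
Function('b')(G, Q) = Add(G, Pow(G, 2)) (Function('b')(G, Q) = Add(Pow(G, 2), G) = Add(G, Pow(G, 2)))
Z = -2
Mul(Function('b')(Pow(Add(-1, 13), Rational(1, 2)), -11), Z) = Mul(Mul(Pow(Add(-1, 13), Rational(1, 2)), Add(1, Pow(Add(-1, 13), Rational(1, 2)))), -2) = Mul(Mul(Pow(12, Rational(1, 2)), Add(1, Pow(12, Rational(1, 2)))), -2) = Mul(Mul(Mul(2, Pow(3, Rational(1, 2))), Add(1, Mul(2, Pow(3, Rational(1, 2))))), -2) = Mul(Mul(2, Pow(3, Rational(1, 2)), Add(1, Mul(2, Pow(3, Rational(1, 2))))), -2) = Mul(-4, Pow(3, Rational(1, 2)), Add(1, Mul(2, Pow(3, Rational(1, 2)))))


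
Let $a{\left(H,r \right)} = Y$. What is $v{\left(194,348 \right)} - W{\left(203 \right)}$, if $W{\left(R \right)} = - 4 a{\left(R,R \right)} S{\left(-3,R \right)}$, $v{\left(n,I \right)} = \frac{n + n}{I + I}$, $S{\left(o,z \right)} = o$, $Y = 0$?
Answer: $\frac{97}{174} \approx 0.55747$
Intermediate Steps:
$a{\left(H,r \right)} = 0$
$v{\left(n,I \right)} = \frac{n}{I}$ ($v{\left(n,I \right)} = \frac{2 n}{2 I} = 2 n \frac{1}{2 I} = \frac{n}{I}$)
$W{\left(R \right)} = 0$ ($W{\left(R \right)} = \left(-4\right) 0 \left(-3\right) = 0 \left(-3\right) = 0$)
$v{\left(194,348 \right)} - W{\left(203 \right)} = \frac{194}{348} - 0 = 194 \cdot \frac{1}{348} + 0 = \frac{97}{174} + 0 = \frac{97}{174}$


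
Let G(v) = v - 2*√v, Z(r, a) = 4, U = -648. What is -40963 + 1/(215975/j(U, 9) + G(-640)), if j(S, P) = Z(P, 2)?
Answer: -373140185522699/9109200637 + 256*I*√10/45546003185 ≈ -40963.0 + 1.7774e-8*I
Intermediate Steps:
G(v) = v - 2*√v
j(S, P) = 4
-40963 + 1/(215975/j(U, 9) + G(-640)) = -40963 + 1/(215975/4 + (-640 - 16*I*√10)) = -40963 + 1/(213415/4 - 16*I*√10)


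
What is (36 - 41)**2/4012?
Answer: 25/4012 ≈ 0.0062313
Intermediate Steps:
(36 - 41)**2/4012 = (-5)**2*(1/4012) = 25*(1/4012) = 25/4012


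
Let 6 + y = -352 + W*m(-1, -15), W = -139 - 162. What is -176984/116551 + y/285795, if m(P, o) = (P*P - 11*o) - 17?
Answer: -213984917/127623345 ≈ -1.6767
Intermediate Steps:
m(P, o) = -17 + P² - 11*o (m(P, o) = (P² - 11*o) - 17 = -17 + P² - 11*o)
W = -301
y = -45207 (y = -6 + (-352 - 301*(-17 + (-1)² - 11*(-15))) = -6 + (-352 - 301*(-17 + 1 + 165)) = -6 + (-352 - 301*149) = -6 + (-352 - 44849) = -6 - 45201 = -45207)
-176984/116551 + y/285795 = -176984/116551 - 45207/285795 = -176984*1/116551 - 45207*1/285795 = -176984/116551 - 5023/31755 = -213984917/127623345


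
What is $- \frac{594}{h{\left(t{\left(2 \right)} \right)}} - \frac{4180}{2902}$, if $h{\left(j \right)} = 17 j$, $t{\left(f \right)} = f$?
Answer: $- \frac{466477}{24667} \approx -18.911$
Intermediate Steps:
$- \frac{594}{h{\left(t{\left(2 \right)} \right)}} - \frac{4180}{2902} = - \frac{594}{17 \cdot 2} - \frac{4180}{2902} = - \frac{594}{34} - \frac{2090}{1451} = \left(-594\right) \frac{1}{34} - \frac{2090}{1451} = - \frac{297}{17} - \frac{2090}{1451} = - \frac{466477}{24667}$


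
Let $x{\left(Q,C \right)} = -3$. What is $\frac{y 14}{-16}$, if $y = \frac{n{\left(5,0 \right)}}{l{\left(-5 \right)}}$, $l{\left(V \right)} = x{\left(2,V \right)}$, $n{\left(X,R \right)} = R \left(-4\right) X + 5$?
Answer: $\frac{35}{24} \approx 1.4583$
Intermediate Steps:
$n{\left(X,R \right)} = 5 - 4 R X$ ($n{\left(X,R \right)} = - 4 R X + 5 = 5 - 4 R X$)
$l{\left(V \right)} = -3$
$y = - \frac{5}{3}$ ($y = \frac{5 - 0 \cdot 5}{-3} = \left(5 + 0\right) \left(- \frac{1}{3}\right) = 5 \left(- \frac{1}{3}\right) = - \frac{5}{3} \approx -1.6667$)
$\frac{y 14}{-16} = \frac{\left(- \frac{5}{3}\right) 14}{-16} = \left(- \frac{70}{3}\right) \left(- \frac{1}{16}\right) = \frac{35}{24}$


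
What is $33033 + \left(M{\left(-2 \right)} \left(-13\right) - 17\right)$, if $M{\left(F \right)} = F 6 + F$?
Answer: $33198$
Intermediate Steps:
$M{\left(F \right)} = 7 F$ ($M{\left(F \right)} = 6 F + F = 7 F$)
$33033 + \left(M{\left(-2 \right)} \left(-13\right) - 17\right) = 33033 - \left(17 - 7 \left(-2\right) \left(-13\right)\right) = 33033 - -165 = 33033 + \left(182 - 17\right) = 33033 + 165 = 33198$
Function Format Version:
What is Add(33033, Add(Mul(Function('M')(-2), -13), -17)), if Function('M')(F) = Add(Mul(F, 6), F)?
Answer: 33198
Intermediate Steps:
Function('M')(F) = Mul(7, F) (Function('M')(F) = Add(Mul(6, F), F) = Mul(7, F))
Add(33033, Add(Mul(Function('M')(-2), -13), -17)) = Add(33033, Add(Mul(Mul(7, -2), -13), -17)) = Add(33033, Add(Mul(-14, -13), -17)) = Add(33033, Add(182, -17)) = Add(33033, 165) = 33198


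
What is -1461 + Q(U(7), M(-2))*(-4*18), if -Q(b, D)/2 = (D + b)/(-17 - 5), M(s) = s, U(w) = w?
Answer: -16431/11 ≈ -1493.7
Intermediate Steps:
Q(b, D) = D/11 + b/11 (Q(b, D) = -2*(D + b)/(-17 - 5) = -2*(D + b)/(-22) = -2*(D + b)*(-1)/22 = -2*(-D/22 - b/22) = D/11 + b/11)
-1461 + Q(U(7), M(-2))*(-4*18) = -1461 + ((1/11)*(-2) + (1/11)*7)*(-4*18) = -1461 + (-2/11 + 7/11)*(-72) = -1461 + (5/11)*(-72) = -1461 - 360/11 = -16431/11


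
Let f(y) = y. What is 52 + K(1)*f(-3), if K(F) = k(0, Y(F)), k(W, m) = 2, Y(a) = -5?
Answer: 46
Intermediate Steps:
K(F) = 2
52 + K(1)*f(-3) = 52 + 2*(-3) = 52 - 6 = 46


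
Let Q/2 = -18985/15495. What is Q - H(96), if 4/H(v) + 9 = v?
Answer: -74786/29957 ≈ -2.4964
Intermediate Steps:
H(v) = 4/(-9 + v)
Q = -7594/3099 (Q = 2*(-18985/15495) = 2*(-18985*1/15495) = 2*(-3797/3099) = -7594/3099 ≈ -2.4505)
Q - H(96) = -7594/3099 - 4/(-9 + 96) = -7594/3099 - 4/87 = -74786/29957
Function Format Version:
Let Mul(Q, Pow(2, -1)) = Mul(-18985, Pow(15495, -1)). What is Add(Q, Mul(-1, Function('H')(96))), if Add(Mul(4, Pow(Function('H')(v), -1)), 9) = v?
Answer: Rational(-74786, 29957) ≈ -2.4964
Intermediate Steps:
Function('H')(v) = Mul(4, Pow(Add(-9, v), -1))
Q = Rational(-7594, 3099) (Q = Mul(2, Mul(-18985, Pow(15495, -1))) = Mul(2, Mul(-18985, Rational(1, 15495))) = Mul(2, Rational(-3797, 3099)) = Rational(-7594, 3099) ≈ -2.4505)
Add(Q, Mul(-1, Function('H')(96))) = Add(Rational(-7594, 3099), Mul(-1, Mul(4, Pow(Add(-9, 96), -1)))) = Add(Rational(-7594, 3099), Mul(-1, Mul(4, Pow(87, -1)))) = Add(Rational(-7594, 3099), Mul(-1, Mul(4, Rational(1, 87)))) = Add(Rational(-7594, 3099), Mul(-1, Rational(4, 87))) = Add(Rational(-7594, 3099), Rational(-4, 87)) = Rational(-74786, 29957)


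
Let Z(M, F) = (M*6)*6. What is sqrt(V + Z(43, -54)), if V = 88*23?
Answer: 2*sqrt(893) ≈ 59.766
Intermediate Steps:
V = 2024
Z(M, F) = 36*M (Z(M, F) = (6*M)*6 = 36*M)
sqrt(V + Z(43, -54)) = sqrt(2024 + 36*43) = sqrt(2024 + 1548) = sqrt(3572) = 2*sqrt(893)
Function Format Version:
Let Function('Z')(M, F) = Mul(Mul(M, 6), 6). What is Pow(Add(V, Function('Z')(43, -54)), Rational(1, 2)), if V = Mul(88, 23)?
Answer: Mul(2, Pow(893, Rational(1, 2))) ≈ 59.766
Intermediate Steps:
V = 2024
Function('Z')(M, F) = Mul(36, M) (Function('Z')(M, F) = Mul(Mul(6, M), 6) = Mul(36, M))
Pow(Add(V, Function('Z')(43, -54)), Rational(1, 2)) = Pow(Add(2024, Mul(36, 43)), Rational(1, 2)) = Pow(Add(2024, 1548), Rational(1, 2)) = Pow(3572, Rational(1, 2)) = Mul(2, Pow(893, Rational(1, 2)))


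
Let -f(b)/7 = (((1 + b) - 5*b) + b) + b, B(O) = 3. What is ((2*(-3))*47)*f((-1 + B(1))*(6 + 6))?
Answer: -92778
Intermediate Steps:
f(b) = -7 + 14*b (f(b) = -7*((((1 + b) - 5*b) + b) + b) = -7*(((1 - 4*b) + b) + b) = -7*((1 - 3*b) + b) = -7*(1 - 2*b) = -7 + 14*b)
((2*(-3))*47)*f((-1 + B(1))*(6 + 6)) = ((2*(-3))*47)*(-7 + 14*((-1 + 3)*(6 + 6))) = (-6*47)*(-7 + 14*(2*12)) = -282*(-7 + 14*24) = -282*(-7 + 336) = -282*329 = -92778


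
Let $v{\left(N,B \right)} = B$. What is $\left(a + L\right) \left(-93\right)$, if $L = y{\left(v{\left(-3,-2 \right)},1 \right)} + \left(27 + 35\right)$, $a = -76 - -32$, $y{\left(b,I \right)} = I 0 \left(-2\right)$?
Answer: $-1674$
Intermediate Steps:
$y{\left(b,I \right)} = 0$ ($y{\left(b,I \right)} = 0 \left(-2\right) = 0$)
$a = -44$ ($a = -76 + 32 = -44$)
$L = 62$ ($L = 0 + \left(27 + 35\right) = 0 + 62 = 62$)
$\left(a + L\right) \left(-93\right) = \left(-44 + 62\right) \left(-93\right) = 18 \left(-93\right) = -1674$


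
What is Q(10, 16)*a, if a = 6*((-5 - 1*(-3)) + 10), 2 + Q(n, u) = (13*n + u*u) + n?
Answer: 18912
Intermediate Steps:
Q(n, u) = -2 + u² + 14*n (Q(n, u) = -2 + ((13*n + u*u) + n) = -2 + ((13*n + u²) + n) = -2 + ((u² + 13*n) + n) = -2 + (u² + 14*n) = -2 + u² + 14*n)
a = 48 (a = 6*((-5 + 3) + 10) = 6*(-2 + 10) = 6*8 = 48)
Q(10, 16)*a = (-2 + 16² + 14*10)*48 = (-2 + 256 + 140)*48 = 394*48 = 18912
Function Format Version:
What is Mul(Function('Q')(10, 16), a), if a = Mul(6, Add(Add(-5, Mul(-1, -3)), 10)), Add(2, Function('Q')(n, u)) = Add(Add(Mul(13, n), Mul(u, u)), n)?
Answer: 18912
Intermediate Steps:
Function('Q')(n, u) = Add(-2, Pow(u, 2), Mul(14, n)) (Function('Q')(n, u) = Add(-2, Add(Add(Mul(13, n), Mul(u, u)), n)) = Add(-2, Add(Add(Mul(13, n), Pow(u, 2)), n)) = Add(-2, Add(Add(Pow(u, 2), Mul(13, n)), n)) = Add(-2, Add(Pow(u, 2), Mul(14, n))) = Add(-2, Pow(u, 2), Mul(14, n)))
a = 48 (a = Mul(6, Add(Add(-5, 3), 10)) = Mul(6, Add(-2, 10)) = Mul(6, 8) = 48)
Mul(Function('Q')(10, 16), a) = Mul(Add(-2, Pow(16, 2), Mul(14, 10)), 48) = Mul(Add(-2, 256, 140), 48) = Mul(394, 48) = 18912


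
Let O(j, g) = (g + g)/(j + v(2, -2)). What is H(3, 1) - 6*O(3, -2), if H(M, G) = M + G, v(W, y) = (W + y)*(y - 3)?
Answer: 12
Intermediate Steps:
v(W, y) = (-3 + y)*(W + y) (v(W, y) = (W + y)*(-3 + y) = (-3 + y)*(W + y))
O(j, g) = 2*g/j (O(j, g) = (g + g)/(j + ((-2)**2 - 3*2 - 3*(-2) + 2*(-2))) = (2*g)/(j + (4 - 6 + 6 - 4)) = (2*g)/(j + 0) = (2*g)/j = 2*g/j)
H(M, G) = G + M
H(3, 1) - 6*O(3, -2) = (1 + 3) - 12*(-2)/3 = 4 - 12*(-2)/3 = 4 - 6*(-4/3) = 4 + 8 = 12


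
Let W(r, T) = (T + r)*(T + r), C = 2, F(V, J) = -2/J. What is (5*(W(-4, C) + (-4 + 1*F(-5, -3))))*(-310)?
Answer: -3100/3 ≈ -1033.3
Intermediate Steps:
W(r, T) = (T + r)**2
(5*(W(-4, C) + (-4 + 1*F(-5, -3))))*(-310) = (5*((2 - 4)**2 + (-4 + 1*(-2/(-3)))))*(-310) = (5*((-2)**2 + (-4 + 1*(-2*(-1/3)))))*(-310) = (5*(4 + (-4 + 1*(2/3))))*(-310) = (5*(4 + (-4 + 2/3)))*(-310) = (5*(4 - 10/3))*(-310) = (5*(2/3))*(-310) = (10/3)*(-310) = -3100/3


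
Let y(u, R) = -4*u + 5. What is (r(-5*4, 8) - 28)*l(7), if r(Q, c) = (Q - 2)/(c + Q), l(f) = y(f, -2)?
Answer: 3611/6 ≈ 601.83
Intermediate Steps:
y(u, R) = 5 - 4*u
l(f) = 5 - 4*f
r(Q, c) = (-2 + Q)/(Q + c)
(r(-5*4, 8) - 28)*l(7) = ((-2 - 5*4)/(-5*4 + 8) - 28)*(5 - 4*7) = ((-2 - 20)/(-20 + 8) - 28)*(5 - 28) = (-22/(-12) - 28)*(-23) = (-1/12*(-22) - 28)*(-23) = (11/6 - 28)*(-23) = -157/6*(-23) = 3611/6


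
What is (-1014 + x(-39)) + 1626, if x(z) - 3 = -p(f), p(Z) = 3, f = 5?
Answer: 612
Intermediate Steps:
x(z) = 0 (x(z) = 3 - 1*3 = 3 - 3 = 0)
(-1014 + x(-39)) + 1626 = (-1014 + 0) + 1626 = -1014 + 1626 = 612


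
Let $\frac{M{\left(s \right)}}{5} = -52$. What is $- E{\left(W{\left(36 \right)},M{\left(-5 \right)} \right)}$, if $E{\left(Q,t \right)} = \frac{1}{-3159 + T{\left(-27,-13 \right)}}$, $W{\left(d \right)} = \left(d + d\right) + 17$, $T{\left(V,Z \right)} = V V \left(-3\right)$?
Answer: $\frac{1}{5346} \approx 0.00018706$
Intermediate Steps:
$T{\left(V,Z \right)} = - 3 V^{2}$ ($T{\left(V,Z \right)} = V^{2} \left(-3\right) = - 3 V^{2}$)
$W{\left(d \right)} = 17 + 2 d$ ($W{\left(d \right)} = 2 d + 17 = 17 + 2 d$)
$M{\left(s \right)} = -260$ ($M{\left(s \right)} = 5 \left(-52\right) = -260$)
$E{\left(Q,t \right)} = - \frac{1}{5346}$ ($E{\left(Q,t \right)} = \frac{1}{-3159 - 3 \left(-27\right)^{2}} = \frac{1}{-3159 - 2187} = \frac{1}{-5346} = - \frac{1}{5346}$)
$- E{\left(W{\left(36 \right)},M{\left(-5 \right)} \right)} = \left(-1\right) \left(- \frac{1}{5346}\right) = \frac{1}{5346}$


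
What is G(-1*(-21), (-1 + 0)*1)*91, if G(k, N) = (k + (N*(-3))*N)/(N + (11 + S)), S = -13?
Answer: -546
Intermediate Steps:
G(k, N) = (k - 3*N²)/(-2 + N) (G(k, N) = (k + (N*(-3))*N)/(N + (11 - 13)) = (k + (-3*N)*N)/(N - 2) = (k - 3*N²)/(-2 + N))
G(-1*(-21), (-1 + 0)*1)*91 = ((-1*(-21) - 3*(-1 + 0)²)/(-2 + (-1 + 0)*1))*91 = ((21 - 3*(-1*1)²)/(-2 - 1*1))*91 = ((21 - 3*(-1)²)/(-2 - 1))*91 = ((21 - 3*1)/(-3))*91 = -(21 - 3)/3*91 = -⅓*18*91 = -6*91 = -546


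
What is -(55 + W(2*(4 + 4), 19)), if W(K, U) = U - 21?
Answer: -53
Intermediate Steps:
W(K, U) = -21 + U
-(55 + W(2*(4 + 4), 19)) = -(55 + (-21 + 19)) = -(55 - 2) = -1*53 = -53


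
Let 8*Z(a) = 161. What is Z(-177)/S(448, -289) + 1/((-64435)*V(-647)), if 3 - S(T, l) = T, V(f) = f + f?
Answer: -1342399773/29682884840 ≈ -0.045225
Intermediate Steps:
Z(a) = 161/8 (Z(a) = (1/8)*161 = 161/8)
V(f) = 2*f
S(T, l) = 3 - T
Z(-177)/S(448, -289) + 1/((-64435)*V(-647)) = 161/(8*(3 - 1*448)) + 1/((-64435)*((2*(-647)))) = 161/(8*(3 - 448)) - 1/64435/(-1294) = (161/8)/(-445) - 1/64435*(-1/1294) = (161/8)*(-1/445) + 1/83378890 = -161/3560 + 1/83378890 = -1342399773/29682884840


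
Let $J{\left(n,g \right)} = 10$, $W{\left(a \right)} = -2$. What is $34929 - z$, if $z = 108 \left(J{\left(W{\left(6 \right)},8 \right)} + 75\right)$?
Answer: $25749$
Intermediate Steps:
$z = 9180$ ($z = 108 \left(10 + 75\right) = 108 \cdot 85 = 9180$)
$34929 - z = 34929 - 9180 = 25749$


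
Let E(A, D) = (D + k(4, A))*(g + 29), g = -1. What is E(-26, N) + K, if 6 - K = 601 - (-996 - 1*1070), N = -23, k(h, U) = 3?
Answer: -3221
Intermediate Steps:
E(A, D) = 84 + 28*D (E(A, D) = (D + 3)*(-1 + 29) = (3 + D)*28 = 84 + 28*D)
K = -2661 (K = 6 - (601 - (-996 - 1*1070)) = 6 - (601 - (-996 - 1070)) = 6 - (601 - 1*(-2066)) = 6 - (601 + 2066) = 6 - 1*2667 = 6 - 2667 = -2661)
E(-26, N) + K = (84 + 28*(-23)) - 2661 = (84 - 644) - 2661 = -560 - 2661 = -3221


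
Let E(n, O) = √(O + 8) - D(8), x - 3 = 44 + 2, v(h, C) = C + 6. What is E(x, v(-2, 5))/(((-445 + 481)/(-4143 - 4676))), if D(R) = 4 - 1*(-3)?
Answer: 61733/36 - 8819*√19/36 ≈ 647.00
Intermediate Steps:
v(h, C) = 6 + C
D(R) = 7 (D(R) = 4 + 3 = 7)
x = 49 (x = 3 + (44 + 2) = 3 + 46 = 49)
E(n, O) = -7 + √(8 + O) (E(n, O) = √(O + 8) - 1*7 = √(8 + O) - 7 = -7 + √(8 + O))
E(x, v(-2, 5))/(((-445 + 481)/(-4143 - 4676))) = (-7 + √(8 + (6 + 5)))/(((-445 + 481)/(-4143 - 4676))) = (-7 + √(8 + 11))/((36/(-8819))) = (-7 + √19)/((36*(-1/8819))) = (-7 + √19)/(-36/8819) = (-7 + √19)*(-8819/36) = 61733/36 - 8819*√19/36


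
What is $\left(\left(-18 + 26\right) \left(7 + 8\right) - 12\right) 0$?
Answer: $0$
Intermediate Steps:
$\left(\left(-18 + 26\right) \left(7 + 8\right) - 12\right) 0 = \left(8 \cdot 15 - 12\right) 0 = \left(120 - 12\right) 0 = 108 \cdot 0 = 0$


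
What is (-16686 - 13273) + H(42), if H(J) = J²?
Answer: -28195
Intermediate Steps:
(-16686 - 13273) + H(42) = (-16686 - 13273) + 42² = -29959 + 1764 = -28195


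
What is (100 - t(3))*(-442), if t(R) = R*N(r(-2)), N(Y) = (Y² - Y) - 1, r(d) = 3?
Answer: -37570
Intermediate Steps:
N(Y) = -1 + Y² - Y
t(R) = 5*R (t(R) = R*(-1 + 3² - 1*3) = R*(-1 + 9 - 3) = R*5 = 5*R)
(100 - t(3))*(-442) = (100 - 5*3)*(-442) = (100 - 1*15)*(-442) = (100 - 15)*(-442) = 85*(-442) = -37570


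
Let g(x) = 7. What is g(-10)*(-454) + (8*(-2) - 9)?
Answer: -3203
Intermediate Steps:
g(-10)*(-454) + (8*(-2) - 9) = 7*(-454) + (8*(-2) - 9) = -3178 + (-16 - 9) = -3178 - 25 = -3203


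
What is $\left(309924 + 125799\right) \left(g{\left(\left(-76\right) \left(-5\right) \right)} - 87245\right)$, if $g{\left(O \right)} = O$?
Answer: $-37849078395$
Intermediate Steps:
$\left(309924 + 125799\right) \left(g{\left(\left(-76\right) \left(-5\right) \right)} - 87245\right) = \left(309924 + 125799\right) \left(\left(-76\right) \left(-5\right) - 87245\right) = 435723 \left(380 - 87245\right) = 435723 \left(-86865\right) = -37849078395$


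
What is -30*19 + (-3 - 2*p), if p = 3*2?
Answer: -585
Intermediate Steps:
p = 6
-30*19 + (-3 - 2*p) = -30*19 + (-3 - 2*6) = -570 + (-3 - 12) = -570 - 15 = -585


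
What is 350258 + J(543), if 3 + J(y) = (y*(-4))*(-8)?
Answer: 367631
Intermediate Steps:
J(y) = -3 + 32*y (J(y) = -3 + (y*(-4))*(-8) = -3 - 4*y*(-8) = -3 + 32*y)
350258 + J(543) = 350258 + (-3 + 32*543) = 350258 + (-3 + 17376) = 350258 + 17373 = 367631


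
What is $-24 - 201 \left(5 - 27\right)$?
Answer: $4398$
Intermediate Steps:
$-24 - 201 \left(5 - 27\right) = -24 - -4422 = -24 + 4422 = 4398$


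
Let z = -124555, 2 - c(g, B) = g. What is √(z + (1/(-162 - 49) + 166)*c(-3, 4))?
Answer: 2*I*√1377090445/211 ≈ 351.75*I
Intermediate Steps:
c(g, B) = 2 - g
√(z + (1/(-162 - 49) + 166)*c(-3, 4)) = √(-124555 + (1/(-162 - 49) + 166)*(2 - 1*(-3))) = √(-124555 + (1/(-211) + 166)*(2 + 3)) = √(-124555 + (-1/211 + 166)*5) = √(-124555 + (35025/211)*5) = √(-124555 + 175125/211) = √(-26105980/211) = 2*I*√1377090445/211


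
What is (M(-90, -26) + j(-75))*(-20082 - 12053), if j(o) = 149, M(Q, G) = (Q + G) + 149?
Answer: -5848570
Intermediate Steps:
M(Q, G) = 149 + G + Q (M(Q, G) = (G + Q) + 149 = 149 + G + Q)
(M(-90, -26) + j(-75))*(-20082 - 12053) = ((149 - 26 - 90) + 149)*(-20082 - 12053) = (33 + 149)*(-32135) = 182*(-32135) = -5848570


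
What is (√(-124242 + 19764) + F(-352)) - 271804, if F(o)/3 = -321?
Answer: -272767 + I*√104478 ≈ -2.7277e+5 + 323.23*I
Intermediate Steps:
F(o) = -963 (F(o) = 3*(-321) = -963)
(√(-124242 + 19764) + F(-352)) - 271804 = (√(-124242 + 19764) - 963) - 271804 = (√(-104478) - 963) - 271804 = (I*√104478 - 963) - 271804 = (-963 + I*√104478) - 271804 = -272767 + I*√104478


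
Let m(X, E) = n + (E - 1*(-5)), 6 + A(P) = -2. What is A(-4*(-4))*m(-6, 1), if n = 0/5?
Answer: -48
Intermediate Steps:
A(P) = -8 (A(P) = -6 - 2 = -8)
n = 0 (n = 0*(⅕) = 0)
m(X, E) = 5 + E (m(X, E) = 0 + (E - 1*(-5)) = 0 + (E + 5) = 0 + (5 + E) = 5 + E)
A(-4*(-4))*m(-6, 1) = -8*(5 + 1) = -8*6 = -48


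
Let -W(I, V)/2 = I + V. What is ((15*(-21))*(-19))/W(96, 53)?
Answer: -5985/298 ≈ -20.084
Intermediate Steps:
W(I, V) = -2*I - 2*V (W(I, V) = -2*(I + V) = -2*I - 2*V)
((15*(-21))*(-19))/W(96, 53) = ((15*(-21))*(-19))/(-2*96 - 2*53) = (-315*(-19))/(-192 - 106) = 5985/(-298) = 5985*(-1/298) = -5985/298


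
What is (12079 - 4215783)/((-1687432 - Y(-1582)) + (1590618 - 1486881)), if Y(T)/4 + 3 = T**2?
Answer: 4203704/11594579 ≈ 0.36256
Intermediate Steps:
Y(T) = -12 + 4*T**2
(12079 - 4215783)/((-1687432 - Y(-1582)) + (1590618 - 1486881)) = (12079 - 4215783)/((-1687432 - (-12 + 4*(-1582)**2)) + (1590618 - 1486881)) = -4203704/((-1687432 - (-12 + 4*2502724)) + 103737) = -4203704/((-1687432 - (-12 + 10010896)) + 103737) = -4203704/((-1687432 - 1*10010884) + 103737) = -4203704/((-1687432 - 10010884) + 103737) = -4203704/(-11698316 + 103737) = -4203704/(-11594579) = -4203704*(-1/11594579) = 4203704/11594579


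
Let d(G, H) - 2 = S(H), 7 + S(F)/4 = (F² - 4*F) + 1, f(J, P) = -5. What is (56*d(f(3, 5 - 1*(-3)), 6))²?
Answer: 2119936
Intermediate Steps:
S(F) = -24 - 16*F + 4*F² (S(F) = -28 + 4*((F² - 4*F) + 1) = -28 + 4*(1 + F² - 4*F) = -28 + (4 - 16*F + 4*F²) = -24 - 16*F + 4*F²)
d(G, H) = -22 - 16*H + 4*H² (d(G, H) = 2 + (-24 - 16*H + 4*H²) = -22 - 16*H + 4*H²)
(56*d(f(3, 5 - 1*(-3)), 6))² = (56*(-22 - 16*6 + 4*6²))² = (56*(-22 - 96 + 4*36))² = (56*(-22 - 96 + 144))² = (56*26)² = 1456² = 2119936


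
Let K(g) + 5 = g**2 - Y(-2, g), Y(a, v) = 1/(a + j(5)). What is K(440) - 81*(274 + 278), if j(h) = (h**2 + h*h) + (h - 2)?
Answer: 7593032/51 ≈ 1.4888e+5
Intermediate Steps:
j(h) = -2 + h + 2*h**2 (j(h) = (h**2 + h**2) + (-2 + h) = 2*h**2 + (-2 + h) = -2 + h + 2*h**2)
Y(a, v) = 1/(53 + a) (Y(a, v) = 1/(a + (-2 + 5 + 2*5**2)) = 1/(a + (-2 + 5 + 2*25)) = 1/(a + (-2 + 5 + 50)) = 1/(a + 53) = 1/(53 + a))
K(g) = -256/51 + g**2 (K(g) = -5 + (g**2 - 1/(53 - 2)) = -5 + (g**2 - 1/51) = -5 + (-1/51 + g**2) = -256/51 + g**2)
K(440) - 81*(274 + 278) = (-256/51 + 440**2) - 81*(274 + 278) = (-256/51 + 193600) - 81*552 = 9873344/51 - 44712 = 7593032/51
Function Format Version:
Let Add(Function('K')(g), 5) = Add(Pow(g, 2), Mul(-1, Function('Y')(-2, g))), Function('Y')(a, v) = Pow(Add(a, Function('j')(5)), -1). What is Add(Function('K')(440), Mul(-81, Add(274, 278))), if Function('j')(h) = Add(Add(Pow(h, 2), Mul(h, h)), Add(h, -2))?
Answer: Rational(7593032, 51) ≈ 1.4888e+5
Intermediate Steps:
Function('j')(h) = Add(-2, h, Mul(2, Pow(h, 2))) (Function('j')(h) = Add(Add(Pow(h, 2), Pow(h, 2)), Add(-2, h)) = Add(Mul(2, Pow(h, 2)), Add(-2, h)) = Add(-2, h, Mul(2, Pow(h, 2))))
Function('Y')(a, v) = Pow(Add(53, a), -1) (Function('Y')(a, v) = Pow(Add(a, Add(-2, 5, Mul(2, Pow(5, 2)))), -1) = Pow(Add(a, Add(-2, 5, Mul(2, 25))), -1) = Pow(Add(a, Add(-2, 5, 50)), -1) = Pow(Add(a, 53), -1) = Pow(Add(53, a), -1))
Function('K')(g) = Add(Rational(-256, 51), Pow(g, 2)) (Function('K')(g) = Add(-5, Add(Pow(g, 2), Mul(-1, Pow(Add(53, -2), -1)))) = Add(-5, Add(Pow(g, 2), Mul(-1, Pow(51, -1)))) = Add(-5, Add(Pow(g, 2), Mul(-1, Rational(1, 51)))) = Add(-5, Add(Pow(g, 2), Rational(-1, 51))) = Add(-5, Add(Rational(-1, 51), Pow(g, 2))) = Add(Rational(-256, 51), Pow(g, 2)))
Add(Function('K')(440), Mul(-81, Add(274, 278))) = Add(Add(Rational(-256, 51), Pow(440, 2)), Mul(-81, Add(274, 278))) = Add(Add(Rational(-256, 51), 193600), Mul(-81, 552)) = Add(Rational(9873344, 51), -44712) = Rational(7593032, 51)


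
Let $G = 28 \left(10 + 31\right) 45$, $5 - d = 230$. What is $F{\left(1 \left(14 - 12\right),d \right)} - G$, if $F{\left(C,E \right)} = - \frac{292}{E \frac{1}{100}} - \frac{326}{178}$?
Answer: $- \frac{41277175}{801} \approx -51532.0$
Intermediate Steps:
$d = -225$ ($d = 5 - 230 = -225$)
$F{\left(C,E \right)} = - \frac{163}{89} - \frac{29200}{E}$ ($F{\left(C,E \right)} = - \frac{292}{E \frac{1}{100}} - \frac{163}{89} = - \frac{292}{\frac{1}{100} E} - \frac{163}{89} = - 292 \frac{100}{E} - \frac{163}{89} = - \frac{29200}{E} - \frac{163}{89} = - \frac{163}{89} - \frac{29200}{E}$)
$G = 51660$ ($G = 28 \cdot 41 \cdot 45 = 1148 \cdot 45 = 51660$)
$F{\left(1 \left(14 - 12\right),d \right)} - G = \left(- \frac{163}{89} - \frac{29200}{-225}\right) - 51660 = \left(- \frac{163}{89} - - \frac{1168}{9}\right) - 51660 = \left(- \frac{163}{89} + \frac{1168}{9}\right) - 51660 = \frac{102485}{801} - 51660 = - \frac{41277175}{801}$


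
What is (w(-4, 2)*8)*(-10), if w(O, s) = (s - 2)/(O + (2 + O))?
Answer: 0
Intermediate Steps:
w(O, s) = (-2 + s)/(2 + 2*O)
(w(-4, 2)*8)*(-10) = (((-2 + 2)/(2*(1 - 4)))*8)*(-10) = (((½)*0/(-3))*8)*(-10) = (((½)*(-⅓)*0)*8)*(-10) = (0*8)*(-10) = 0*(-10) = 0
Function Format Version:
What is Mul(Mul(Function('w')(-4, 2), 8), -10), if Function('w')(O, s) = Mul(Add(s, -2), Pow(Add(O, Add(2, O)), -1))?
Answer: 0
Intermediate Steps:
Function('w')(O, s) = Mul(Pow(Add(2, Mul(2, O)), -1), Add(-2, s)) (Function('w')(O, s) = Mul(Add(-2, s), Pow(Add(2, Mul(2, O)), -1)) = Mul(Pow(Add(2, Mul(2, O)), -1), Add(-2, s)))
Mul(Mul(Function('w')(-4, 2), 8), -10) = Mul(Mul(Mul(Rational(1, 2), Pow(Add(1, -4), -1), Add(-2, 2)), 8), -10) = Mul(Mul(Mul(Rational(1, 2), Pow(-3, -1), 0), 8), -10) = Mul(Mul(Mul(Rational(1, 2), Rational(-1, 3), 0), 8), -10) = Mul(Mul(0, 8), -10) = Mul(0, -10) = 0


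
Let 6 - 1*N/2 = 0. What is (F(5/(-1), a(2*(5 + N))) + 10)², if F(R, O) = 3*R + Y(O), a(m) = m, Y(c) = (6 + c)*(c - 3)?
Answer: 1525225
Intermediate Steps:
N = 12 (N = 12 - 2*0 = 12 + 0 = 12)
Y(c) = (-3 + c)*(6 + c) (Y(c) = (6 + c)*(-3 + c) = (-3 + c)*(6 + c))
F(R, O) = -18 + O² + 3*O + 3*R (F(R, O) = 3*R + (-18 + O² + 3*O) = -18 + O² + 3*O + 3*R)
(F(5/(-1), a(2*(5 + N))) + 10)² = ((-18 + (2*(5 + 12))² + 3*(2*(5 + 12)) + 3*(5/(-1))) + 10)² = ((-18 + (2*17)² + 3*(2*17) + 3*(5*(-1))) + 10)² = ((-18 + 34² + 3*34 + 3*(-5)) + 10)² = ((-18 + 1156 + 102 - 15) + 10)² = (1225 + 10)² = 1235² = 1525225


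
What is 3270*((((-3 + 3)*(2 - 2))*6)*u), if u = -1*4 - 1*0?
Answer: 0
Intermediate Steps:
u = -4 (u = -4 + 0 = -4)
3270*((((-3 + 3)*(2 - 2))*6)*u) = 3270*((((-3 + 3)*(2 - 2))*6)*(-4)) = 3270*(((0*0)*6)*(-4)) = 3270*((0*6)*(-4)) = 3270*(0*(-4)) = 3270*0 = 0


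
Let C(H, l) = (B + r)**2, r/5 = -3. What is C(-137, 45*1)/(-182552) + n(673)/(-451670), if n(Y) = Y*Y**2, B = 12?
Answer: -27822863435407/41226630920 ≈ -674.88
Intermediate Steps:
r = -15 (r = 5*(-3) = -15)
C(H, l) = 9 (C(H, l) = (12 - 15)**2 = (-3)**2 = 9)
n(Y) = Y**3
C(-137, 45*1)/(-182552) + n(673)/(-451670) = 9/(-182552) + 673**3/(-451670) = 9*(-1/182552) + 304821217*(-1/451670) = -9/182552 - 304821217/451670 = -27822863435407/41226630920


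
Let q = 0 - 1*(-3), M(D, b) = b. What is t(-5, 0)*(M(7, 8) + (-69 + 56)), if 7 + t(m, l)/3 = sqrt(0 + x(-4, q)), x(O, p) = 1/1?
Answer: 90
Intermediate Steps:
q = 3 (q = 0 + 3 = 3)
x(O, p) = 1 (x(O, p) = 1*1 = 1)
t(m, l) = -18 (t(m, l) = -21 + 3*sqrt(0 + 1) = -21 + 3*sqrt(1) = -21 + 3*1 = -21 + 3 = -18)
t(-5, 0)*(M(7, 8) + (-69 + 56)) = -18*(8 + (-69 + 56)) = -18*(8 - 13) = -18*(-5) = 90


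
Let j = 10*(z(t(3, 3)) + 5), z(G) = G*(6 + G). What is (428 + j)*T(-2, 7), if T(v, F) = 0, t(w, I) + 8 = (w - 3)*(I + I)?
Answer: 0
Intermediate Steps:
t(w, I) = -8 + 2*I*(-3 + w) (t(w, I) = -8 + (w - 3)*(I + I) = -8 + (-3 + w)*(2*I) = -8 + 2*I*(-3 + w))
j = 210 (j = 10*((-8 - 6*3 + 2*3*3)*(6 + (-8 - 6*3 + 2*3*3)) + 5) = 10*((-8 - 18 + 18)*(6 + (-8 - 18 + 18)) + 5) = 10*(-8*(6 - 8) + 5) = 10*(-8*(-2) + 5) = 10*(16 + 5) = 10*21 = 210)
(428 + j)*T(-2, 7) = (428 + 210)*0 = 638*0 = 0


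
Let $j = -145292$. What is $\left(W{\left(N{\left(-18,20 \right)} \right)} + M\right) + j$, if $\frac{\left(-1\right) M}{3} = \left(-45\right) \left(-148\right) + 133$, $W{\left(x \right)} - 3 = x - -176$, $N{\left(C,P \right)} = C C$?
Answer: $-165168$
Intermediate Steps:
$N{\left(C,P \right)} = C^{2}$
$W{\left(x \right)} = 179 + x$ ($W{\left(x \right)} = 3 + \left(x - -176\right) = 3 + \left(x + 176\right) = 3 + \left(176 + x\right) = 179 + x$)
$M = -20379$ ($M = - 3 \left(\left(-45\right) \left(-148\right) + 133\right) = - 3 \left(6660 + 133\right) = \left(-3\right) 6793 = -20379$)
$\left(W{\left(N{\left(-18,20 \right)} \right)} + M\right) + j = \left(\left(179 + \left(-18\right)^{2}\right) - 20379\right) - 145292 = \left(\left(179 + 324\right) - 20379\right) - 145292 = \left(503 - 20379\right) - 145292 = -19876 - 145292 = -165168$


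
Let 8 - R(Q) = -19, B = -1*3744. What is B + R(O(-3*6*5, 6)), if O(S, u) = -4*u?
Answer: -3717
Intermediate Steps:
B = -3744
R(Q) = 27 (R(Q) = 8 - 1*(-19) = 8 + 19 = 27)
B + R(O(-3*6*5, 6)) = -3744 + 27 = -3717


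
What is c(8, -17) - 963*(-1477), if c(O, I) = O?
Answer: 1422359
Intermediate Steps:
c(8, -17) - 963*(-1477) = 8 - 963*(-1477) = 8 + 1422351 = 1422359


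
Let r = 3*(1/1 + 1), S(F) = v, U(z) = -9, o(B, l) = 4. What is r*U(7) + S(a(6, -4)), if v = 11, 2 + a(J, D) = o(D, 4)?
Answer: -43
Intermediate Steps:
a(J, D) = 2 (a(J, D) = -2 + 4 = 2)
S(F) = 11
r = 6 (r = 3*(1 + 1) = 3*2 = 6)
r*U(7) + S(a(6, -4)) = 6*(-9) + 11 = -54 + 11 = -43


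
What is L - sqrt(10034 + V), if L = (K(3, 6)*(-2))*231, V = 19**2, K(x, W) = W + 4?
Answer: -4620 - 3*sqrt(1155) ≈ -4722.0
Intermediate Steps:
K(x, W) = 4 + W
V = 361
L = -4620 (L = ((4 + 6)*(-2))*231 = (10*(-2))*231 = -20*231 = -4620)
L - sqrt(10034 + V) = -4620 - sqrt(10034 + 361) = -4620 - sqrt(10395) = -4620 - 3*sqrt(1155)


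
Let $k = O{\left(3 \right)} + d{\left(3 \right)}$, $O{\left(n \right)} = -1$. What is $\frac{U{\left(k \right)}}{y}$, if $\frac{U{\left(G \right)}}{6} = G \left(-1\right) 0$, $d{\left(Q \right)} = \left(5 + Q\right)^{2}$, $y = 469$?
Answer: $0$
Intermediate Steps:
$k = 63$ ($k = -1 + \left(5 + 3\right)^{2} = -1 + 8^{2} = -1 + 64 = 63$)
$U{\left(G \right)} = 0$ ($U{\left(G \right)} = 6 G \left(-1\right) 0 = 6 - G 0 = 6 \cdot 0 = 0$)
$\frac{U{\left(k \right)}}{y} = \frac{0}{469} = 0 \cdot \frac{1}{469} = 0$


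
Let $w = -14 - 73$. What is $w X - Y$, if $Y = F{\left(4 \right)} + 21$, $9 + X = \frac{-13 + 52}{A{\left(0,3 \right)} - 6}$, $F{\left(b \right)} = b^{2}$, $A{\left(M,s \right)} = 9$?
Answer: $-385$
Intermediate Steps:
$w = -87$ ($w = -14 - 73 = -87$)
$X = 4$ ($X = -9 + \frac{-13 + 52}{9 - 6} = -9 + \frac{39}{3} = -9 + 39 \cdot \frac{1}{3} = -9 + 13 = 4$)
$Y = 37$ ($Y = 4^{2} + 21 = 16 + 21 = 37$)
$w X - Y = \left(-87\right) 4 - 37 = -348 - 37 = -385$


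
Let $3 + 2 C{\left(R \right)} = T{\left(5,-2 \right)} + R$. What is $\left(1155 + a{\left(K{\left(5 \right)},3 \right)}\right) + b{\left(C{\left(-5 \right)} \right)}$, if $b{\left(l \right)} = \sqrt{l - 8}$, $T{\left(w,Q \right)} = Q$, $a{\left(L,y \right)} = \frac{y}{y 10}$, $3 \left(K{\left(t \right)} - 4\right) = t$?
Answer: $\frac{11551}{10} + i \sqrt{13} \approx 1155.1 + 3.6056 i$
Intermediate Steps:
$K{\left(t \right)} = 4 + \frac{t}{3}$
$a{\left(L,y \right)} = \frac{1}{10}$ ($a{\left(L,y \right)} = \frac{y}{10 y} = y \frac{1}{10 y} = \frac{1}{10}$)
$C{\left(R \right)} = - \frac{5}{2} + \frac{R}{2}$ ($C{\left(R \right)} = - \frac{3}{2} + \frac{-2 + R}{2} = - \frac{3}{2} + \left(-1 + \frac{R}{2}\right) = - \frac{5}{2} + \frac{R}{2}$)
$b{\left(l \right)} = \sqrt{-8 + l}$
$\left(1155 + a{\left(K{\left(5 \right)},3 \right)}\right) + b{\left(C{\left(-5 \right)} \right)} = \left(1155 + \frac{1}{10}\right) + \sqrt{-8 + \left(- \frac{5}{2} + \frac{1}{2} \left(-5\right)\right)} = \frac{11551}{10} + \sqrt{-8 - 5} = \frac{11551}{10} + \sqrt{-13} = \frac{11551}{10} + i \sqrt{13}$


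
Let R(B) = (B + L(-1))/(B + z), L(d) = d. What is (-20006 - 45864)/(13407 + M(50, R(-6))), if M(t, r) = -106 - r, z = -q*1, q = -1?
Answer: -164675/33249 ≈ -4.9528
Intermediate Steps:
z = 1 (z = -1*(-1)*1 = 1*1 = 1)
R(B) = (-1 + B)/(1 + B) (R(B) = (B - 1)/(B + 1) = (-1 + B)/(1 + B))
(-20006 - 45864)/(13407 + M(50, R(-6))) = (-20006 - 45864)/(13407 + (-106 - (-1 - 6)/(1 - 6))) = -65870/(13407 + (-106 - (-7)/(-5))) = -65870/(13407 + (-106 - (-1)*(-7)/5)) = -65870/(13407 + (-106 - 1*7/5)) = -65870/(13407 + (-106 - 7/5)) = -65870/(13407 - 537/5) = -65870/66498/5 = -65870*5/66498 = -164675/33249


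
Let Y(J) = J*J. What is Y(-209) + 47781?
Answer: 91462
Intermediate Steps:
Y(J) = J²
Y(-209) + 47781 = (-209)² + 47781 = 43681 + 47781 = 91462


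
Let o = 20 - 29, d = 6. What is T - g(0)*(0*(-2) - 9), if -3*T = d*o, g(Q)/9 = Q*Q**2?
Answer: 18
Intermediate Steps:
o = -9
g(Q) = 9*Q**3 (g(Q) = 9*(Q*Q**2) = 9*Q**3)
T = 18 (T = -2*(-9) = -1/3*(-54) = 18)
T - g(0)*(0*(-2) - 9) = 18 - 9*0**3*(0*(-2) - 9) = 18 - 9*0*(0 - 9) = 18 - 0*(-9) = 18 - 1*0 = 18 + 0 = 18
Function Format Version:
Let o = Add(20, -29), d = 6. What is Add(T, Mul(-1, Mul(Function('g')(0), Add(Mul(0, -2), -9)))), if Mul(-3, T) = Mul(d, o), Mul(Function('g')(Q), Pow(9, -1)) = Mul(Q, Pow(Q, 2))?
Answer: 18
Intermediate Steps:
o = -9
Function('g')(Q) = Mul(9, Pow(Q, 3)) (Function('g')(Q) = Mul(9, Mul(Q, Pow(Q, 2))) = Mul(9, Pow(Q, 3)))
T = 18 (T = Mul(Rational(-1, 3), Mul(6, -9)) = Mul(Rational(-1, 3), -54) = 18)
Add(T, Mul(-1, Mul(Function('g')(0), Add(Mul(0, -2), -9)))) = Add(18, Mul(-1, Mul(Mul(9, Pow(0, 3)), Add(Mul(0, -2), -9)))) = Add(18, Mul(-1, Mul(Mul(9, 0), Add(0, -9)))) = Add(18, Mul(-1, Mul(0, -9))) = Add(18, Mul(-1, 0)) = Add(18, 0) = 18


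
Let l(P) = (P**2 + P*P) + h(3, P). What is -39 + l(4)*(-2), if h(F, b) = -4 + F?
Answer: -101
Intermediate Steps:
l(P) = -1 + 2*P**2 (l(P) = (P**2 + P*P) + (-4 + 3) = (P**2 + P**2) - 1 = 2*P**2 - 1 = -1 + 2*P**2)
-39 + l(4)*(-2) = -39 + (-1 + 2*4**2)*(-2) = -39 + (-1 + 2*16)*(-2) = -39 + (-1 + 32)*(-2) = -39 + 31*(-2) = -39 - 62 = -101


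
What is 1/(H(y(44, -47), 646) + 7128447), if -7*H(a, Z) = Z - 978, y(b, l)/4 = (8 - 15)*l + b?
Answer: 7/49899461 ≈ 1.4028e-7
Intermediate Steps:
y(b, l) = -28*l + 4*b (y(b, l) = 4*((8 - 15)*l + b) = 4*(-7*l + b) = 4*(b - 7*l) = -28*l + 4*b)
H(a, Z) = 978/7 - Z/7 (H(a, Z) = -(Z - 978)/7 = -(-978 + Z)/7 = 978/7 - Z/7)
1/(H(y(44, -47), 646) + 7128447) = 1/((978/7 - ⅐*646) + 7128447) = 1/((978/7 - 646/7) + 7128447) = 1/(332/7 + 7128447) = 1/(49899461/7) = 7/49899461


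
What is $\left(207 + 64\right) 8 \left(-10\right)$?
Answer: $-21680$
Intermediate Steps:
$\left(207 + 64\right) 8 \left(-10\right) = 271 \left(-80\right) = -21680$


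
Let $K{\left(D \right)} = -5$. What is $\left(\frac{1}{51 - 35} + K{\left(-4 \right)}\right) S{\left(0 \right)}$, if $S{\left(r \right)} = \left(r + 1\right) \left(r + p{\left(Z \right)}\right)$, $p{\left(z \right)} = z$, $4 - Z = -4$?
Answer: $- \frac{79}{2} \approx -39.5$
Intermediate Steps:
$Z = 8$ ($Z = 4 - -4 = 4 + 4 = 8$)
$S{\left(r \right)} = \left(1 + r\right) \left(8 + r\right)$ ($S{\left(r \right)} = \left(r + 1\right) \left(r + 8\right) = \left(1 + r\right) \left(8 + r\right)$)
$\left(\frac{1}{51 - 35} + K{\left(-4 \right)}\right) S{\left(0 \right)} = \left(\frac{1}{51 - 35} - 5\right) \left(8 + 0^{2} + 9 \cdot 0\right) = \left(\frac{1}{16} - 5\right) \left(8 + 0 + 0\right) = \left(\frac{1}{16} - 5\right) 8 = \left(- \frac{79}{16}\right) 8 = - \frac{79}{2}$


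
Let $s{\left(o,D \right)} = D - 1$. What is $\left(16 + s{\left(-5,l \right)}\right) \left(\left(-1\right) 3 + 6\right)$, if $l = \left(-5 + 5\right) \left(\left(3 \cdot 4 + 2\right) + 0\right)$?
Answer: $45$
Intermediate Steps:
$l = 0$ ($l = 0 \left(\left(12 + 2\right) + 0\right) = 0 \left(14 + 0\right) = 0 \cdot 14 = 0$)
$s{\left(o,D \right)} = -1 + D$ ($s{\left(o,D \right)} = D - 1 = -1 + D$)
$\left(16 + s{\left(-5,l \right)}\right) \left(\left(-1\right) 3 + 6\right) = \left(16 + \left(-1 + 0\right)\right) \left(\left(-1\right) 3 + 6\right) = \left(16 - 1\right) \left(-3 + 6\right) = 15 \cdot 3 = 45$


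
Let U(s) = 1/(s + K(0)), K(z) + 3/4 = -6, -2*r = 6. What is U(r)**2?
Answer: 16/1521 ≈ 0.010519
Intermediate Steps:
r = -3 (r = -1/2*6 = -3)
K(z) = -27/4 (K(z) = -3/4 - 6 = -27/4)
U(s) = 1/(-27/4 + s) (U(s) = 1/(s - 27/4) = 1/(-27/4 + s))
U(r)**2 = (4/(-27 + 4*(-3)))**2 = (4/(-27 - 12))**2 = (4/(-39))**2 = (4*(-1/39))**2 = (-4/39)**2 = 16/1521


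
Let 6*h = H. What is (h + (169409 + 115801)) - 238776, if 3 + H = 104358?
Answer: 127653/2 ≈ 63827.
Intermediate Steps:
H = 104355 (H = -3 + 104358 = 104355)
h = 34785/2 (h = (⅙)*104355 = 34785/2 ≈ 17393.)
(h + (169409 + 115801)) - 238776 = (34785/2 + (169409 + 115801)) - 238776 = (34785/2 + 285210) - 238776 = 605205/2 - 238776 = 127653/2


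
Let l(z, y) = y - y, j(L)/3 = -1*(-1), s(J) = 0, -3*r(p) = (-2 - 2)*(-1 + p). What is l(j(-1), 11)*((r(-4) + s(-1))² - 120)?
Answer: 0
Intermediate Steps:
r(p) = -4/3 + 4*p/3 (r(p) = -(-2 - 2)*(-1 + p)/3 = -(-4)*(-1 + p)/3 = -(4 - 4*p)/3 = -4/3 + 4*p/3)
j(L) = 3 (j(L) = 3*(-1*(-1)) = 3*1 = 3)
l(z, y) = 0
l(j(-1), 11)*((r(-4) + s(-1))² - 120) = 0*(((-4/3 + (4/3)*(-4)) + 0)² - 120) = 0*(((-4/3 - 16/3) + 0)² - 120) = 0*((-20/3 + 0)² - 120) = 0*((-20/3)² - 120) = 0*(400/9 - 120) = 0*(-680/9) = 0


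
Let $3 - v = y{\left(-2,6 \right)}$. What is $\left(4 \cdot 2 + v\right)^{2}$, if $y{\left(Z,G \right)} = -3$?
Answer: $196$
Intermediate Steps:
$v = 6$ ($v = 3 - -3 = 3 + 3 = 6$)
$\left(4 \cdot 2 + v\right)^{2} = \left(4 \cdot 2 + 6\right)^{2} = \left(8 + 6\right)^{2} = 14^{2} = 196$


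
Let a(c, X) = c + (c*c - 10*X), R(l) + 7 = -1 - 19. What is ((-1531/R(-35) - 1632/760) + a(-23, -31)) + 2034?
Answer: 7450187/2565 ≈ 2904.6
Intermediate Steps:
R(l) = -27 (R(l) = -7 + (-1 - 19) = -7 - 20 = -27)
a(c, X) = c + c² - 10*X (a(c, X) = c + (c² - 10*X) = c + c² - 10*X)
((-1531/R(-35) - 1632/760) + a(-23, -31)) + 2034 = ((-1531/(-27) - 1632/760) + (-23 + (-23)² - 10*(-31))) + 2034 = ((-1531*(-1/27) - 1632*1/760) + (-23 + 529 + 310)) + 2034 = ((1531/27 - 204/95) + 816) + 2034 = (139937/2565 + 816) + 2034 = 2232977/2565 + 2034 = 7450187/2565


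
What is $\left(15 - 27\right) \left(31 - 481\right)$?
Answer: $5400$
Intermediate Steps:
$\left(15 - 27\right) \left(31 - 481\right) = \left(-12\right) \left(-450\right) = 5400$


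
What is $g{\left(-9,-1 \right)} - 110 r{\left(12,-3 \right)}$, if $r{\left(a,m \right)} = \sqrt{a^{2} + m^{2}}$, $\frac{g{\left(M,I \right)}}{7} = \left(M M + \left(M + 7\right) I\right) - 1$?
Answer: $574 - 330 \sqrt{17} \approx -786.63$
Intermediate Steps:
$g{\left(M,I \right)} = -7 + 7 M^{2} + 7 I \left(7 + M\right)$ ($g{\left(M,I \right)} = 7 \left(\left(M M + \left(M + 7\right) I\right) - 1\right) = 7 \left(\left(M^{2} + \left(7 + M\right) I\right) - 1\right) = 7 \left(\left(M^{2} + I \left(7 + M\right)\right) - 1\right) = 7 \left(-1 + M^{2} + I \left(7 + M\right)\right) = -7 + 7 M^{2} + 7 I \left(7 + M\right)$)
$g{\left(-9,-1 \right)} - 110 r{\left(12,-3 \right)} = \left(-7 + 7 \left(-9\right)^{2} + 49 \left(-1\right) + 7 \left(-1\right) \left(-9\right)\right) - 110 \sqrt{12^{2} + \left(-3\right)^{2}} = \left(-7 + 7 \cdot 81 - 49 + 63\right) - 110 \sqrt{144 + 9} = \left(-7 + 567 - 49 + 63\right) - 110 \sqrt{153} = 574 - 110 \cdot 3 \sqrt{17} = 574 - 330 \sqrt{17}$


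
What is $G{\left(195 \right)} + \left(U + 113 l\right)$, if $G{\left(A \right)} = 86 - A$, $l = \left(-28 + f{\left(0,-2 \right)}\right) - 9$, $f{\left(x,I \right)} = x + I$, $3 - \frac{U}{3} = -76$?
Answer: $-4279$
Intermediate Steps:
$U = 237$ ($U = 9 - -228 = 9 + 228 = 237$)
$f{\left(x,I \right)} = I + x$
$l = -39$ ($l = \left(-28 + \left(-2 + 0\right)\right) - 9 = \left(-28 - 2\right) - 9 = -30 - 9 = -39$)
$G{\left(195 \right)} + \left(U + 113 l\right) = \left(86 - 195\right) + \left(237 + 113 \left(-39\right)\right) = \left(86 - 195\right) + \left(237 - 4407\right) = -109 - 4170 = -4279$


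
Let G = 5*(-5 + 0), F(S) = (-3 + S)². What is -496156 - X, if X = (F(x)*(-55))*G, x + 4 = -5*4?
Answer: -1498531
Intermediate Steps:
x = -24 (x = -4 - 5*4 = -4 - 20 = -24)
G = -25 (G = 5*(-5) = -25)
X = 1002375 (X = ((-3 - 24)²*(-55))*(-25) = ((-27)²*(-55))*(-25) = (729*(-55))*(-25) = -40095*(-25) = 1002375)
-496156 - X = -496156 - 1*1002375 = -496156 - 1002375 = -1498531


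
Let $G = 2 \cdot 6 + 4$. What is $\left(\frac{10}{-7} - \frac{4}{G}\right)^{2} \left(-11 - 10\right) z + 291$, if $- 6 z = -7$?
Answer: $\frac{7103}{32} \approx 221.97$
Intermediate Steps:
$z = \frac{7}{6}$ ($z = \left(- \frac{1}{6}\right) \left(-7\right) = \frac{7}{6} \approx 1.1667$)
$G = 16$ ($G = 12 + 4 = 16$)
$\left(\frac{10}{-7} - \frac{4}{G}\right)^{2} \left(-11 - 10\right) z + 291 = \left(\frac{10}{-7} - \frac{4}{16}\right)^{2} \left(-11 - 10\right) \frac{7}{6} + 291 = \left(10 \left(- \frac{1}{7}\right) - \frac{1}{4}\right)^{2} \left(\left(-21\right) \frac{7}{6}\right) + 291 = \left(- \frac{10}{7} - \frac{1}{4}\right)^{2} \left(- \frac{49}{2}\right) + 291 = \left(- \frac{47}{28}\right)^{2} \left(- \frac{49}{2}\right) + 291 = \frac{2209}{784} \left(- \frac{49}{2}\right) + 291 = - \frac{2209}{32} + 291 = \frac{7103}{32}$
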